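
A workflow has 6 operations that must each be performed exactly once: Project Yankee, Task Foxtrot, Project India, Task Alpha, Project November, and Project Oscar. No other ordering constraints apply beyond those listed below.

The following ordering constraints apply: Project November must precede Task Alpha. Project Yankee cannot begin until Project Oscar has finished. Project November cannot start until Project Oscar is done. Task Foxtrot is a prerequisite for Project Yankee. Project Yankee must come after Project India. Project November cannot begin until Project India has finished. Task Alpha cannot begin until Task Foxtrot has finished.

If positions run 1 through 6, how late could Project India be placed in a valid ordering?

3

Following every chain forward from Project India, the operations that must come later are Project Yankee, Task Alpha, Project November — 3 of them.
So at least 3 operations follow Project India, putting Project India no later than position 3. That position is achievable by scheduling everything else first.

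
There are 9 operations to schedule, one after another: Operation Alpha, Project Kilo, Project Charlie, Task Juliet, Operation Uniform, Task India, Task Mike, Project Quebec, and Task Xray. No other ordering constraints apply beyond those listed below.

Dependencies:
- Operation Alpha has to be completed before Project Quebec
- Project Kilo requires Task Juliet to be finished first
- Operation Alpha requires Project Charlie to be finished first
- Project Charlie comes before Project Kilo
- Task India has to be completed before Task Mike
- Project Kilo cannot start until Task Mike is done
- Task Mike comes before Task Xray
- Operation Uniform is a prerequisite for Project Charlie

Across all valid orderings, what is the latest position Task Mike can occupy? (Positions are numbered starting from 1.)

7

Following every chain forward from Task Mike, the operations that must come later are Project Kilo, Task Xray — 2 of them.
So at least 2 operations follow Task Mike, putting Task Mike no later than position 7. That position is achievable by scheduling everything else first.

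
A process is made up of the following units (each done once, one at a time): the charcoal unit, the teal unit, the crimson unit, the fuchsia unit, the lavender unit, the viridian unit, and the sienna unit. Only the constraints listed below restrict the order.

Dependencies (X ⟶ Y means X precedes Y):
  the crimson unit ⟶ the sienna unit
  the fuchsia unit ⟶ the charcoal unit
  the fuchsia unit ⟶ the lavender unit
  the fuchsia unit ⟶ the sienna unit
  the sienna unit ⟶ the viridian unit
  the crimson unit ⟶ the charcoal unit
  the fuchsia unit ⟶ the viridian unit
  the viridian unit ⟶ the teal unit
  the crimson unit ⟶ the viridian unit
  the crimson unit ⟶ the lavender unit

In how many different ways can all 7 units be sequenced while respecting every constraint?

2 units have no prerequisites (the crimson unit, the fuchsia unit), so any of them could come first.
Counting all ways to extend the partial order to a total order gives 40.

40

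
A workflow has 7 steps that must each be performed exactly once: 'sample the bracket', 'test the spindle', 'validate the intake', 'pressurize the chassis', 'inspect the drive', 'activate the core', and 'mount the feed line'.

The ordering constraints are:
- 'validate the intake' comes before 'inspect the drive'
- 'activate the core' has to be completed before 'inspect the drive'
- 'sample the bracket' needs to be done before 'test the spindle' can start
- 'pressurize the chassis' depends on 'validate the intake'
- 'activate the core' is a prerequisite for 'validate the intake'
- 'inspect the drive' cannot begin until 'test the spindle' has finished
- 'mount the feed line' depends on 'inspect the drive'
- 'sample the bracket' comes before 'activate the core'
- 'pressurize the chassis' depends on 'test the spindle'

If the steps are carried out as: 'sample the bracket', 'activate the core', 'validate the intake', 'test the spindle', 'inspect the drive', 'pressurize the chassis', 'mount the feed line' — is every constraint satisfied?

Going through the constraints one by one, each required predecessor appears earlier in the sequence than its dependent — e.g. 'activate the core' (position 2) is before 'inspect the drive' (position 5), as required.

Yes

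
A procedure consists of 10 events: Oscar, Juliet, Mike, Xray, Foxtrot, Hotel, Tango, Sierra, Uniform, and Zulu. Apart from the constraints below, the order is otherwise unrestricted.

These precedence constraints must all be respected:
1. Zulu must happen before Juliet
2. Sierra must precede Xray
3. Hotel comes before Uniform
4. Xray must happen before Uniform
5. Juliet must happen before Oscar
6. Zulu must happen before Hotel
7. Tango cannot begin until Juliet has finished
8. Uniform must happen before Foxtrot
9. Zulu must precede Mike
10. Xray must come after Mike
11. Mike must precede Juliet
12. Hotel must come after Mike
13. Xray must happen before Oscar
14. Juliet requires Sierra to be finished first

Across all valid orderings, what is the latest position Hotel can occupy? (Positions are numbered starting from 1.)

The events that are forced after Hotel, directly or by a chain of constraints, are Foxtrot, Uniform. That's 2 events.
So at least 2 events follow Hotel, putting Hotel no later than position 8. That position is achievable by scheduling everything else first.

8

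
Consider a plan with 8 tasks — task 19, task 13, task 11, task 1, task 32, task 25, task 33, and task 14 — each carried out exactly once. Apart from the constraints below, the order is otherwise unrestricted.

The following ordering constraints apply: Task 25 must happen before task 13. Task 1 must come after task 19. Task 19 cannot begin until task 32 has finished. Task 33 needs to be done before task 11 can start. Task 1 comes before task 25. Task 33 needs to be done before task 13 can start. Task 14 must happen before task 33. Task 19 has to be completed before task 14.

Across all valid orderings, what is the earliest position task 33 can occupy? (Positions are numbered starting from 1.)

The tasks that are forced before task 33, directly or transitively, are task 19, task 32, task 14. That's 3 tasks.
With 3 mandatory predecessors, the earliest task 33 can sit is position 3+1 = 4, and placing just those 3 first achieves it.

4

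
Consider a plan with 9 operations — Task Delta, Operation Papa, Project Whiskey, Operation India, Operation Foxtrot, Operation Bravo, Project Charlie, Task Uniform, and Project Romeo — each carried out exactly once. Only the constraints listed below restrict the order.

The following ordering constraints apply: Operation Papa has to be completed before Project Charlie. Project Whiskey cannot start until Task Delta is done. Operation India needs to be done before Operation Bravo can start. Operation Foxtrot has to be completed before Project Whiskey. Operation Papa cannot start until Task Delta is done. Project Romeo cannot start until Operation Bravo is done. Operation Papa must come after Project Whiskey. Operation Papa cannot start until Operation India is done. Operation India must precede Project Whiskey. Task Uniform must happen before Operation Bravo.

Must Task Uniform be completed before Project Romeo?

Yes

There is a constraint chain Task Uniform → Operation Bravo → Project Romeo.
That forces Task Uniform before Project Romeo in every valid schedule.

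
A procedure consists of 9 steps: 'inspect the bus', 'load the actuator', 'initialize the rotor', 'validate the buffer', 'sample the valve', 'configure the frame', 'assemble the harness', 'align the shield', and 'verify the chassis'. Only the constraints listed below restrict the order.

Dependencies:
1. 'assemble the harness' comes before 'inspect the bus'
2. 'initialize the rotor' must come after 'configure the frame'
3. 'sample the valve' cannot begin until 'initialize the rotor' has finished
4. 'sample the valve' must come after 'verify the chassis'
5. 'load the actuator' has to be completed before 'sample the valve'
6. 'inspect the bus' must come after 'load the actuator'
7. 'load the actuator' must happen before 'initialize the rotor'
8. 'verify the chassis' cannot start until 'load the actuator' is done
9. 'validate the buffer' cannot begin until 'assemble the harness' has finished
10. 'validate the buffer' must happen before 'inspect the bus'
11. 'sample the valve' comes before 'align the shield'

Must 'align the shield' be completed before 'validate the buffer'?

No

No chain of constraints connects 'align the shield' to 'validate the buffer' in either direction.
There exist valid orderings with 'validate the buffer' before 'align the shield', so 'align the shield' is not required to come first.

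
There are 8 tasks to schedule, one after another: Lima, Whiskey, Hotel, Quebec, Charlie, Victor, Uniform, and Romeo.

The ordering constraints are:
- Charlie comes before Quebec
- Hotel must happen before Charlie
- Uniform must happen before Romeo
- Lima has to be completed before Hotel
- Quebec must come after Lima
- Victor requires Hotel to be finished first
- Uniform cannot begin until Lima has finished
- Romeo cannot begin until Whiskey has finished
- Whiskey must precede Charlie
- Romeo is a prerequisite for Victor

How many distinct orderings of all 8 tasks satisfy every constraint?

69

2 tasks have no prerequisites (Lima, Whiskey), so any of them could come first.
Systematically extending each partial ordering one task at a time and counting, there are 69 complete orderings.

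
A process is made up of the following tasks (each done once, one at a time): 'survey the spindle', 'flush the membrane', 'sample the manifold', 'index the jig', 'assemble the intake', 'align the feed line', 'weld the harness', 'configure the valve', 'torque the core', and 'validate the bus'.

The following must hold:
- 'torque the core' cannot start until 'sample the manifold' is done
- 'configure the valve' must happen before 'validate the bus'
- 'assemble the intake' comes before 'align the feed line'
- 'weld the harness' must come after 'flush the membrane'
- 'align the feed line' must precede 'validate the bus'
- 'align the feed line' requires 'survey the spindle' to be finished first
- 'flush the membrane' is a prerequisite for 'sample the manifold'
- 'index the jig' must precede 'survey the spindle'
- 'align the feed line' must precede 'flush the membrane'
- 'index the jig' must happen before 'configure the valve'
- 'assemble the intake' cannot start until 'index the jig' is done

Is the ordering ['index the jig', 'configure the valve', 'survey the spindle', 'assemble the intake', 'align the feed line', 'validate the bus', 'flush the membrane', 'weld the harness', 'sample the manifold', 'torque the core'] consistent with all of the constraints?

Every stated constraint is respected: 'configure the valve' sits at position 2, ahead of 'validate the bus' at position 6, and each of the other listed pairs likewise has the predecessor earlier in the sequence.

Yes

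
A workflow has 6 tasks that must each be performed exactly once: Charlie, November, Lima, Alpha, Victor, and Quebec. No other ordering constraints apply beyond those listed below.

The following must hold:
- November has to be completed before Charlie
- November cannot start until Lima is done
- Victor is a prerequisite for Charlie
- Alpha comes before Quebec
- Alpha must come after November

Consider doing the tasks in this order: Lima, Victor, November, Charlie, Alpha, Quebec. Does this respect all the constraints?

Going through the constraints one by one, each required predecessor appears earlier in the sequence than its dependent — e.g. Victor (position 2) is before Charlie (position 4), as required.

Yes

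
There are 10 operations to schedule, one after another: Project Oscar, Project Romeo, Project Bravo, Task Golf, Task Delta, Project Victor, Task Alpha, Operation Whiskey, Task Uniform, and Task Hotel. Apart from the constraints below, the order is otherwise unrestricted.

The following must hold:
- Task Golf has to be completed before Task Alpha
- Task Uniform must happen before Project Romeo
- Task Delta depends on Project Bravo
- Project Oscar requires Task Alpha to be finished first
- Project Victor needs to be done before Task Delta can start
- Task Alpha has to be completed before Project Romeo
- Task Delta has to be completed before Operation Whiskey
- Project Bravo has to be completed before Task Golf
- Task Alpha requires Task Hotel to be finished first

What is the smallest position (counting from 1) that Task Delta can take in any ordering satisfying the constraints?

Every operation that must precede Task Delta has to come before it. Tracing all chains that end at Task Delta, those operations are: Project Bravo, Project Victor — 2 in total.
So at minimum 2 operations come before Task Delta, putting Task Delta no earlier than position 3. That position is achievable by scheduling exactly those predecessors first.

3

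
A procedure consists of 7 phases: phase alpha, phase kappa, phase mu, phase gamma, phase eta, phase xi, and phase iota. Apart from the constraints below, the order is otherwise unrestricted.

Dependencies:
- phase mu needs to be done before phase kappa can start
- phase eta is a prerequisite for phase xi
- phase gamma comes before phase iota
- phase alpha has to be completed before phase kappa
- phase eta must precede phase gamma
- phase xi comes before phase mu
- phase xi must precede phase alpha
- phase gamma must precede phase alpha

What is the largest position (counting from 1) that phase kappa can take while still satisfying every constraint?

7

No constraint forces any phase after phase kappa, so it can be placed last, in position 7.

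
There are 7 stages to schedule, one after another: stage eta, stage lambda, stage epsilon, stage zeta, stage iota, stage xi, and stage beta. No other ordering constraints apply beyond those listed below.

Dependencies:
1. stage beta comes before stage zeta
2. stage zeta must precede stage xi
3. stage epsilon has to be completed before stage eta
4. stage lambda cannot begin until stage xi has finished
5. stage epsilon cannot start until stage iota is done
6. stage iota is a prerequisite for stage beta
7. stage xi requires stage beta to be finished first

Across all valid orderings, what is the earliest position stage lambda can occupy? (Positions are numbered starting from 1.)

The stages that are forced before stage lambda, directly or transitively, are stage zeta, stage iota, stage xi, stage beta. That's 4 stages.
So at minimum 4 stages come before stage lambda, putting stage lambda no earlier than position 5. That position is achievable by scheduling exactly those predecessors first.

5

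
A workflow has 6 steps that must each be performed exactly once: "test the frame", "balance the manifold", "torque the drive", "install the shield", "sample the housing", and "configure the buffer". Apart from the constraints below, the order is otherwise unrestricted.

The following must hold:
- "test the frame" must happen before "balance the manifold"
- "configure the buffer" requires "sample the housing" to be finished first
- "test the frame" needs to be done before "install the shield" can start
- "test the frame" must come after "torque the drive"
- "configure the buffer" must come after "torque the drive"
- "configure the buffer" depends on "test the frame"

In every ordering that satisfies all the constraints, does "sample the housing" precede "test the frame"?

No

Nothing in the constraints links "sample the housing" and "test the frame"; they are unordered relative to each other.
There exist valid orderings with "test the frame" before "sample the housing", so "sample the housing" is not required to come first.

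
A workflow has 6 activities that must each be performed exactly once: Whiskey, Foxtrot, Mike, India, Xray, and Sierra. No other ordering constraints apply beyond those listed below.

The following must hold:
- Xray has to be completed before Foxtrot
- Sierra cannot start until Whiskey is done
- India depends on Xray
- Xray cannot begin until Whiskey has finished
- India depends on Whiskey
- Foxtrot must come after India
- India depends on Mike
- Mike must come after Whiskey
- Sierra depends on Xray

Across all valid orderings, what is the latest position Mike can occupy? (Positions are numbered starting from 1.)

4

The activities that are forced after Mike, directly or by a chain of constraints, are Foxtrot, India. That's 2 activities.
With 2 mandatory successors out of 6 activities total, the latest slot for Mike is 6−2 = 4, and it's reachable by doing all non-successors before Mike.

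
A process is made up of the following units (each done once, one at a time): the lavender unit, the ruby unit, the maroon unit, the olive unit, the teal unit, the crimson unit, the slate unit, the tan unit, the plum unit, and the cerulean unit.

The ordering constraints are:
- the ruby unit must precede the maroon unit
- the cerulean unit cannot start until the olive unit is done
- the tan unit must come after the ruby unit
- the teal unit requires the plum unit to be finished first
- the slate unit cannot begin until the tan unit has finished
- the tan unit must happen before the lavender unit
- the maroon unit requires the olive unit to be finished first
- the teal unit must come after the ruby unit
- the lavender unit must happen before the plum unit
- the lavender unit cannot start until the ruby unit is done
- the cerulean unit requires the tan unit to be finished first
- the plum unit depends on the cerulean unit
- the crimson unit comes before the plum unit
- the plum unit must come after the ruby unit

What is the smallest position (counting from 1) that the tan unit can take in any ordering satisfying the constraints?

2

The only unit forced before the tan unit (directly or transitively) is the ruby unit.
With 1 mandatory predecessor, the earliest the tan unit can sit is position 1+1 = 2, and placing just that one first achieves it.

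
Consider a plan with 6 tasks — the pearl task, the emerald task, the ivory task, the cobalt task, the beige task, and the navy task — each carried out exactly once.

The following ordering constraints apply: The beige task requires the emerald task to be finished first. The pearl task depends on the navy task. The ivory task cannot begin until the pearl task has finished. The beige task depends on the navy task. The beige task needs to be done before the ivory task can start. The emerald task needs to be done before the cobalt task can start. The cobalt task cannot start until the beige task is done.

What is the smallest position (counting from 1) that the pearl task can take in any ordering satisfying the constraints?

2

Working backwards through the constraints from the pearl task, its only required predecessor is the navy task.
So at minimum 1 task comes before the pearl task, putting the pearl task no earlier than position 2. That position is achievable by scheduling exactly that predecessor first.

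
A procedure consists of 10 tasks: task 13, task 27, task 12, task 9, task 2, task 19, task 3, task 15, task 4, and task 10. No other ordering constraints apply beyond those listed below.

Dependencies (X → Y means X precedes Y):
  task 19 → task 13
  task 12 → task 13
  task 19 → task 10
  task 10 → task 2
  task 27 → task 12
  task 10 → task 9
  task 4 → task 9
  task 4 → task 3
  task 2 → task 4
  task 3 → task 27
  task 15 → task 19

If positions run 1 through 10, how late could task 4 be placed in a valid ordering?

The tasks that are forced after task 4, directly or by a chain of constraints, are task 13, task 27, task 12, task 9, task 3. That's 5 tasks.
So at least 5 tasks follow task 4, putting task 4 no later than position 5. That position is achievable by scheduling everything else first.

5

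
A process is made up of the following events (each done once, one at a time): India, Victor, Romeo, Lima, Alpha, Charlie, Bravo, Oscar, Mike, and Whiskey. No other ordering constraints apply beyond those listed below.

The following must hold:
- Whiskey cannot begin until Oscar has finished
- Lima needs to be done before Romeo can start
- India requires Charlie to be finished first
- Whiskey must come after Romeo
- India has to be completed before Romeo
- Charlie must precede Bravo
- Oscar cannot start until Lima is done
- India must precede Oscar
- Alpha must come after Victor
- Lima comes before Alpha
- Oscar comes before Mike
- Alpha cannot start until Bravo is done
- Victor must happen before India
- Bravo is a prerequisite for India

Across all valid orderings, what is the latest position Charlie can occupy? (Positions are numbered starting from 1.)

3

Following every chain forward from Charlie, the events that must come later are India, Romeo, Alpha, Bravo, Oscar, Mike, Whiskey — 7 of them.
So at least 7 events follow Charlie, putting Charlie no later than position 3. That position is achievable by scheduling everything else first.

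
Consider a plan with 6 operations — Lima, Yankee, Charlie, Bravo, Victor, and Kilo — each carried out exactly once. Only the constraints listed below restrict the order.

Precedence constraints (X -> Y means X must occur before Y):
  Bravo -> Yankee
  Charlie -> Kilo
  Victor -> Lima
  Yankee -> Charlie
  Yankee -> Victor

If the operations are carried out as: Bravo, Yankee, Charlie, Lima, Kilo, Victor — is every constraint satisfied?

The sequence places Lima ahead of Victor.
But one of the constraints requires Victor before Lima, so this ordering violates it.

No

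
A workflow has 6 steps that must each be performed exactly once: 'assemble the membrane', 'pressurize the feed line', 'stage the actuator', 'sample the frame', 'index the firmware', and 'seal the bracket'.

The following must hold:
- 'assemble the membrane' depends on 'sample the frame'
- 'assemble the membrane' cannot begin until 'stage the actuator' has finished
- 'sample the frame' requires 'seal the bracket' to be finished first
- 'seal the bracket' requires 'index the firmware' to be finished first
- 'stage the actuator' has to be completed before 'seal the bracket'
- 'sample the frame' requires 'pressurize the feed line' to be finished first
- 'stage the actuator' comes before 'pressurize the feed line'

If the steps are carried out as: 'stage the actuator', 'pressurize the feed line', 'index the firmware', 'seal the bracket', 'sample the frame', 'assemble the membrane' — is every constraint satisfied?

Every stated constraint is respected: 'stage the actuator' sits at position 1, ahead of 'assemble the membrane' at position 6, and each of the other listed pairs likewise has the predecessor earlier in the sequence.

Yes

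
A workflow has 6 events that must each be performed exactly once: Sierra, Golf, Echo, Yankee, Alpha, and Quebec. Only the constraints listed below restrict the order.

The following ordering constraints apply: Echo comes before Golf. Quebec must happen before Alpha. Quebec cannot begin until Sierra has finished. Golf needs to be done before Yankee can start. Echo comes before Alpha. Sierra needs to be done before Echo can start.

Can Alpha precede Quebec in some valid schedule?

Following Quebec → Alpha, Quebec must precede Alpha in every valid ordering.
Hence Alpha can never be scheduled before Quebec.

No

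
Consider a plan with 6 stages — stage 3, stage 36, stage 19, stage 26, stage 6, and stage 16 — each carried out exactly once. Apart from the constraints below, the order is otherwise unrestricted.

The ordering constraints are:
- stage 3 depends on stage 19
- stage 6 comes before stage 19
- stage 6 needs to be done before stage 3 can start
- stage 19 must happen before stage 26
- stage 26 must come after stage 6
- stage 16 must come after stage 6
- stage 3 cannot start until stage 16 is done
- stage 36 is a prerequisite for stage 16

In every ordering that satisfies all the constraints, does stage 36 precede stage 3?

Tracing the constraints gives a chain: stage 36 → stage 16 → stage 3.
Hence stage 36 necessarily comes before stage 3.

Yes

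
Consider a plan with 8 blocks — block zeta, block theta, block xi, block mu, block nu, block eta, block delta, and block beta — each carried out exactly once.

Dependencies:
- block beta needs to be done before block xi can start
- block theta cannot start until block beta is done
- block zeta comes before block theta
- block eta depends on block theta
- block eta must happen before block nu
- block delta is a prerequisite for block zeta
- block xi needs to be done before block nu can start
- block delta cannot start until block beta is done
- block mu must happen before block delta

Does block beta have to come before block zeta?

Yes

There is a constraint chain block beta → block delta → block zeta.
Hence block beta necessarily comes before block zeta.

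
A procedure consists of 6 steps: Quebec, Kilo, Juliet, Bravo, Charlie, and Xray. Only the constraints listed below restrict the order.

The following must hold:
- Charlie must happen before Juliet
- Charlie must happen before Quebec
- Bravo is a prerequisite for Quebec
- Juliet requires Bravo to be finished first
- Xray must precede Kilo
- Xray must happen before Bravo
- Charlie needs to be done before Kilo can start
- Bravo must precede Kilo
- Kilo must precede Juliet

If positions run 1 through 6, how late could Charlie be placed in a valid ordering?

3

The steps that are forced after Charlie, directly or by a chain of constraints, are Quebec, Kilo, Juliet. That's 3 steps.
With 3 mandatory successors out of 6 steps total, the latest slot for Charlie is 6−3 = 3, and it's reachable by doing all non-successors before Charlie.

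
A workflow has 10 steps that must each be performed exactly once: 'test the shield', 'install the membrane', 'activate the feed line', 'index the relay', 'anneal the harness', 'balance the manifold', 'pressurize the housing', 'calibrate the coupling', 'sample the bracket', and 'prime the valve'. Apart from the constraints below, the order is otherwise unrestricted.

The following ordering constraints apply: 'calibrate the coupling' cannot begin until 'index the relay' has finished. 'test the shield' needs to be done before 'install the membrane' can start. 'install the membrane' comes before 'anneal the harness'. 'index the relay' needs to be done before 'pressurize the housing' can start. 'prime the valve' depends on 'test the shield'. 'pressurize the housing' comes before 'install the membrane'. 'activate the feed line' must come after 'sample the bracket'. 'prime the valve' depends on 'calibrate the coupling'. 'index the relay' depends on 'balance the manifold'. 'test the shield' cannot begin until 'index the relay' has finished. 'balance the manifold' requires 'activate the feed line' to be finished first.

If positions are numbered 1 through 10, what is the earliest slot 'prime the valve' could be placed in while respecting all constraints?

7

Working backwards through the constraints from 'prime the valve', its full set of required predecessors is 'test the shield', 'activate the feed line', 'index the relay', 'balance the manifold', 'calibrate the coupling', 'sample the bracket' — 6 of them.
With 6 mandatory predecessors, the earliest 'prime the valve' can sit is position 6+1 = 7, and placing just those 6 first achieves it.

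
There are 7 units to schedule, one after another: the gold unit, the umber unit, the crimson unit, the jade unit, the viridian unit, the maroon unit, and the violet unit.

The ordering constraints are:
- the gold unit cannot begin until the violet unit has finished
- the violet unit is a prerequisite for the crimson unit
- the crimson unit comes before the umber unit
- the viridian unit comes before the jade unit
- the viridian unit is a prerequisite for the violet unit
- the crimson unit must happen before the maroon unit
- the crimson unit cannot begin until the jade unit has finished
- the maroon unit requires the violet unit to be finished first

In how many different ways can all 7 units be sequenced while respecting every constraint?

The viridian unit is the only unit with nothing required before it, so every ordering starts there.
Counting all ways to extend the partial order to a total order gives 18.

18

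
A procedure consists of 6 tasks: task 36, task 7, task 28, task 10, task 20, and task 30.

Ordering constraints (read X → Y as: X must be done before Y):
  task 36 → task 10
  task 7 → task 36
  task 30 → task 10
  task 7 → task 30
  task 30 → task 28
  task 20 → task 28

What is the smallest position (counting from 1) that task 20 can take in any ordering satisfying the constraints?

1

No constraint forces any other task before task 20, so it can be placed first.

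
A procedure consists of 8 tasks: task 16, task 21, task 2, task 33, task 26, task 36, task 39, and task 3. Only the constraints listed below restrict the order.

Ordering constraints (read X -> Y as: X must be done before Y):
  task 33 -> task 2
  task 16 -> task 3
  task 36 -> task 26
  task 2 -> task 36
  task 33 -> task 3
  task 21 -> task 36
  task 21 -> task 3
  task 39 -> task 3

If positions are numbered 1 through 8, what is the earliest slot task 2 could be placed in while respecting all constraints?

The only task forced before task 2 (directly or transitively) is task 33.
With 1 mandatory predecessor, the earliest task 2 can sit is position 1+1 = 2, and placing just that one first achieves it.

2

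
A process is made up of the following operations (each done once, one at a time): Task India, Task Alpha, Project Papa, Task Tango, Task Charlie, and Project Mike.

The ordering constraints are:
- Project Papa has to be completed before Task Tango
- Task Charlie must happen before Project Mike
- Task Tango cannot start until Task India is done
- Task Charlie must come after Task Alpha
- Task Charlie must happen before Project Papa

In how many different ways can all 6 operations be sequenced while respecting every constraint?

2 operations have no prerequisites (Task India, Task Alpha), so any of them could come first.
Counting all ways to extend the partial order to a total order gives 14.

14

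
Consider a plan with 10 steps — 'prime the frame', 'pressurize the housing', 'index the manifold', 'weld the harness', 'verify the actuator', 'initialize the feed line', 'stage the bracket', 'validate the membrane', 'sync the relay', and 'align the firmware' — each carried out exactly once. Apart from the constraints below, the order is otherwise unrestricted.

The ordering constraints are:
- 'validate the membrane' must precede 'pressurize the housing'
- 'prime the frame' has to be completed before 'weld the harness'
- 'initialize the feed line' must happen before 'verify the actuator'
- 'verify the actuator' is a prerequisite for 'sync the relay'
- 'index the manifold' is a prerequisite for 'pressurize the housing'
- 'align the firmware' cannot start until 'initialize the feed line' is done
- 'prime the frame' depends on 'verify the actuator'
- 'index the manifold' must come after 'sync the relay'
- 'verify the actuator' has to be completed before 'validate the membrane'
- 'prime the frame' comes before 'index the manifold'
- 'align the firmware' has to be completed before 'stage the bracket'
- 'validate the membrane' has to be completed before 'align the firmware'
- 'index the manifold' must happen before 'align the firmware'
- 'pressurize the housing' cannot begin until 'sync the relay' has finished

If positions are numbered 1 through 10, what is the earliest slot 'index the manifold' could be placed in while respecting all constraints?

The steps that are forced before 'index the manifold', directly or transitively, are 'prime the frame', 'verify the actuator', 'initialize the feed line', 'sync the relay'. That's 4 steps.
So at minimum 4 steps come before 'index the manifold', putting 'index the manifold' no earlier than position 5. That position is achievable by scheduling exactly those predecessors first.

5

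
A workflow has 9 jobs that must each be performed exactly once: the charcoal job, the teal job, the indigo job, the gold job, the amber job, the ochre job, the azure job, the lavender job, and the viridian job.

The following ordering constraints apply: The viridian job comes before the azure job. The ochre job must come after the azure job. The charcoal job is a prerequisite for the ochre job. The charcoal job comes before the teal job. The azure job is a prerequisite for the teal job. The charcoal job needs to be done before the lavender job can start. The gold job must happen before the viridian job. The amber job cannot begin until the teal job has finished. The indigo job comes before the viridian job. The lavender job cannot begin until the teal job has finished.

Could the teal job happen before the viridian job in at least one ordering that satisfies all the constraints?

There is a dependency chain the viridian job → the azure job → the teal job, so the teal job always comes after the viridian job.
Hence the teal job can never be scheduled before the viridian job.

No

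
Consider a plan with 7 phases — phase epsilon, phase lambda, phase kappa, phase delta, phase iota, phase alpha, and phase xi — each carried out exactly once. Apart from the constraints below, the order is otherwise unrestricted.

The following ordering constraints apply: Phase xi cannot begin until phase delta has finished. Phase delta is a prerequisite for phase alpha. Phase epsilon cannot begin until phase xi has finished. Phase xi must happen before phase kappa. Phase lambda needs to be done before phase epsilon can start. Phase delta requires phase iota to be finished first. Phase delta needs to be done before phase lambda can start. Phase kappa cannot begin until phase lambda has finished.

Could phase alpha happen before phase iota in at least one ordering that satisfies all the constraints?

No

Following phase iota → phase delta → phase alpha, phase iota must precede phase alpha in every valid ordering.
So no valid ordering can have phase alpha before phase iota.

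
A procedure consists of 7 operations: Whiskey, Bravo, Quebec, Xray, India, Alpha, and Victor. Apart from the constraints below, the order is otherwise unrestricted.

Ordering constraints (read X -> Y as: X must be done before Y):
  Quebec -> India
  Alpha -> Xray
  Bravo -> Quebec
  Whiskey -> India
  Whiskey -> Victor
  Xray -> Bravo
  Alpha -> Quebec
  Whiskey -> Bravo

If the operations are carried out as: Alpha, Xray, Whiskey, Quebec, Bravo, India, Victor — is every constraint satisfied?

No

In the proposed order, Quebec appears before Bravo.
Since Bravo is required before Quebec, the ordering is invalid.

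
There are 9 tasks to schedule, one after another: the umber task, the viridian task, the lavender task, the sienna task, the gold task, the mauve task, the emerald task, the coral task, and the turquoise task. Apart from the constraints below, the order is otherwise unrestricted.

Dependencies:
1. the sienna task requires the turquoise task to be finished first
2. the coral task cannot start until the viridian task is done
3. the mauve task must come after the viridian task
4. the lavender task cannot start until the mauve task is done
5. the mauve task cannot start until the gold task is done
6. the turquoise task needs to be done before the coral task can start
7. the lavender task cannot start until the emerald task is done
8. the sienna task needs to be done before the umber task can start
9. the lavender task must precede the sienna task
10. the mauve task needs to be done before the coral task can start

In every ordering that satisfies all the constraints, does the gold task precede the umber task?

Yes

Tracing the constraints gives a chain: the gold task → the mauve task → the lavender task → the sienna task → the umber task.
So the gold task must precede the umber task in any valid ordering.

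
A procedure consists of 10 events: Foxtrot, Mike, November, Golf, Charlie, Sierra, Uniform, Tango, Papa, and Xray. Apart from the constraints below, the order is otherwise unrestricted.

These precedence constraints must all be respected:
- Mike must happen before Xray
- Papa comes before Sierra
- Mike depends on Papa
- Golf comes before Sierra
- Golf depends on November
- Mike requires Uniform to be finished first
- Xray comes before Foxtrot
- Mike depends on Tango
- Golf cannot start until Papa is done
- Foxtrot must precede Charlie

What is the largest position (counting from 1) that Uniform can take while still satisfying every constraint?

Following every chain forward from Uniform, the events that must come later are Foxtrot, Mike, Charlie, Xray — 4 of them.
With 4 mandatory successors out of 10 events total, the latest slot for Uniform is 10−4 = 6, and it's reachable by doing all non-successors before Uniform.

6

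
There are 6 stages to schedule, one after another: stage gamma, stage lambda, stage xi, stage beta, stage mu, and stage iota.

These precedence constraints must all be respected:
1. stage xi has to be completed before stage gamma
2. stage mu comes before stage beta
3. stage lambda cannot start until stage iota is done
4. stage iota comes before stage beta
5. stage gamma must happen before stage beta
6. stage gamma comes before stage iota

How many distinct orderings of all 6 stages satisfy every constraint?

9

2 stages have no prerequisites (stage xi, stage mu), so any of them could come first.
Systematically extending each partial ordering one stage at a time and counting, there are 9 complete orderings.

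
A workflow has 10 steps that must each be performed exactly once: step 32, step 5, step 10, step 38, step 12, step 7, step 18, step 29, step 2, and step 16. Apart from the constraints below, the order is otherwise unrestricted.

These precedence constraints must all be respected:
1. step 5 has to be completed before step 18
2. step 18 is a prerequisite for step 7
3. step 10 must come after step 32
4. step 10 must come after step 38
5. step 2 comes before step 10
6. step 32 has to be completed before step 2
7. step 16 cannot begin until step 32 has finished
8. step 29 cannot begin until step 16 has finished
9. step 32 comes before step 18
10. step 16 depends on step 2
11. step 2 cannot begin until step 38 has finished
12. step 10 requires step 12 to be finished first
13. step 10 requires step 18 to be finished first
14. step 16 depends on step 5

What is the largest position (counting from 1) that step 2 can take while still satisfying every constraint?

7

Every step that must follow step 2 has to come after it. Tracing all chains starting from step 2, those steps are: step 10, step 29, step 16 — 3 in total.
With 3 mandatory successors out of 10 steps total, the latest slot for step 2 is 10−3 = 7, and it's reachable by doing all non-successors before step 2.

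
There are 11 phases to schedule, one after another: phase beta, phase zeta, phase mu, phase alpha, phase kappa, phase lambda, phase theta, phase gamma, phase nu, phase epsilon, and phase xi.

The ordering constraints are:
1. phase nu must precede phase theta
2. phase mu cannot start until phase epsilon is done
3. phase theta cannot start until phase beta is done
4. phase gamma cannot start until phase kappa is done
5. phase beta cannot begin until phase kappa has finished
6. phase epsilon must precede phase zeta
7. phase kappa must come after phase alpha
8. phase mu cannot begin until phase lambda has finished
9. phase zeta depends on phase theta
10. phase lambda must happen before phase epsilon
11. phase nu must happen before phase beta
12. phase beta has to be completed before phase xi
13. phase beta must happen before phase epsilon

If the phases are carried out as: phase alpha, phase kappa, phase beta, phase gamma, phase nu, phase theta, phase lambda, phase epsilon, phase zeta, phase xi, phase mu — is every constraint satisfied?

No

In the proposed order, phase beta appears before phase nu.
Since phase nu is required before phase beta, the ordering is invalid.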